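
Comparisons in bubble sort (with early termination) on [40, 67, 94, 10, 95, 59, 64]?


Algorithm: bubble sort (with early termination)
Input: [40, 67, 94, 10, 95, 59, 64]
Sorted: [10, 40, 59, 64, 67, 94, 95]

18


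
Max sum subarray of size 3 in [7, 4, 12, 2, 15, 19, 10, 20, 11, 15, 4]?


[0:3]: 23
[1:4]: 18
[2:5]: 29
[3:6]: 36
[4:7]: 44
[5:8]: 49
[6:9]: 41
[7:10]: 46
[8:11]: 30

Max: 49 at [5:8]


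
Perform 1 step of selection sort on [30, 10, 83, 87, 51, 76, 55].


Initial: [30, 10, 83, 87, 51, 76, 55]
Step 1: min=10 at 1
  Swap: [10, 30, 83, 87, 51, 76, 55]

After 1 step: [10, 30, 83, 87, 51, 76, 55]


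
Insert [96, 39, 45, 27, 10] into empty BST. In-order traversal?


Insert 96: root
Insert 39: L from 96
Insert 45: L from 96 -> R from 39
Insert 27: L from 96 -> L from 39
Insert 10: L from 96 -> L from 39 -> L from 27

In-order: [10, 27, 39, 45, 96]


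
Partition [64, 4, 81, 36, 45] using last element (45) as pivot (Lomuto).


Pivot: 45
  4 <= 45: swap -> [4, 64, 81, 36, 45]
  36 <= 45: swap -> [4, 36, 81, 64, 45]
Place pivot at 2: [4, 36, 45, 64, 81]

Partitioned: [4, 36, 45, 64, 81]


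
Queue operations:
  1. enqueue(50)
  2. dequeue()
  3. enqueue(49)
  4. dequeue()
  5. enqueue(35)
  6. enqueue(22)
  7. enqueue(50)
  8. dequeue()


enqueue(50) -> [50]
dequeue()->50, []
enqueue(49) -> [49]
dequeue()->49, []
enqueue(35) -> [35]
enqueue(22) -> [35, 22]
enqueue(50) -> [35, 22, 50]
dequeue()->35, [22, 50]

Final queue: [22, 50]


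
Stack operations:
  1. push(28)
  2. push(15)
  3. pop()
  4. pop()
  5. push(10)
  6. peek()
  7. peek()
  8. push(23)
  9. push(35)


push(28) -> [28]
push(15) -> [28, 15]
pop()->15, [28]
pop()->28, []
push(10) -> [10]
peek()->10
peek()->10
push(23) -> [10, 23]
push(35) -> [10, 23, 35]

Final stack: [10, 23, 35]


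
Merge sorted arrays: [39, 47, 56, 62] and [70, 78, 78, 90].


Take 39 from A
Take 47 from A
Take 56 from A
Take 62 from A

Merged: [39, 47, 56, 62, 70, 78, 78, 90]


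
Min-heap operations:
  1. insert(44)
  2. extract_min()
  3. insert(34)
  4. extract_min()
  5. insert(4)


insert(44) -> [44]
extract_min()->44, []
insert(34) -> [34]
extract_min()->34, []
insert(4) -> [4]

Final heap: [4]


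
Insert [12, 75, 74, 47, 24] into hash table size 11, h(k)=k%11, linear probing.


Insert 12: h=1 -> slot 1
Insert 75: h=9 -> slot 9
Insert 74: h=8 -> slot 8
Insert 47: h=3 -> slot 3
Insert 24: h=2 -> slot 2

Table: [None, 12, 24, 47, None, None, None, None, 74, 75, None]


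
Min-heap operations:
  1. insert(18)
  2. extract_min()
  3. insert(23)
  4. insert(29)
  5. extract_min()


insert(18) -> [18]
extract_min()->18, []
insert(23) -> [23]
insert(29) -> [23, 29]
extract_min()->23, [29]

Final heap: [29]


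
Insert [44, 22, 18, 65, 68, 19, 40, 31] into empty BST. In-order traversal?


Insert 44: root
Insert 22: L from 44
Insert 18: L from 44 -> L from 22
Insert 65: R from 44
Insert 68: R from 44 -> R from 65
Insert 19: L from 44 -> L from 22 -> R from 18
Insert 40: L from 44 -> R from 22
Insert 31: L from 44 -> R from 22 -> L from 40

In-order: [18, 19, 22, 31, 40, 44, 65, 68]


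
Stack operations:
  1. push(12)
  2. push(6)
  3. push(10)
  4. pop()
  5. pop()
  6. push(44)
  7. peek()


push(12) -> [12]
push(6) -> [12, 6]
push(10) -> [12, 6, 10]
pop()->10, [12, 6]
pop()->6, [12]
push(44) -> [12, 44]
peek()->44

Final stack: [12, 44]


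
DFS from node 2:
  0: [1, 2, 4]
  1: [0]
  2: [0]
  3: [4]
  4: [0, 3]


Visit 2, push [0]
Visit 0, push [4, 1]
Visit 1, push []
Visit 4, push [3]
Visit 3, push []

DFS order: [2, 0, 1, 4, 3]


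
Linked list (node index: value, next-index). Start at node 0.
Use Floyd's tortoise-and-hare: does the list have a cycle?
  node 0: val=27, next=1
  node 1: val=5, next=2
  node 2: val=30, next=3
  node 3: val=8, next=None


Floyd's tortoise (slow, +1) and hare (fast, +2):
  init: slow=0, fast=0
  step 1: slow=1, fast=2
  step 2: fast 2->3->None, no cycle

Cycle: no


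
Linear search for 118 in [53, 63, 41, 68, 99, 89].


i=0: 53!=118
i=1: 63!=118
i=2: 41!=118
i=3: 68!=118
i=4: 99!=118
i=5: 89!=118

Not found, 6 comps


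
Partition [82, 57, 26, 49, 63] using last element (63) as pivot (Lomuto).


Pivot: 63
  57 <= 63: swap -> [57, 82, 26, 49, 63]
  26 <= 63: swap -> [57, 26, 82, 49, 63]
  49 <= 63: swap -> [57, 26, 49, 82, 63]
Place pivot at 3: [57, 26, 49, 63, 82]

Partitioned: [57, 26, 49, 63, 82]


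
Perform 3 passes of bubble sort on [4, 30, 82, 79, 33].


Initial: [4, 30, 82, 79, 33]
Pass 1: [4, 30, 79, 33, 82] (2 swaps)
Pass 2: [4, 30, 33, 79, 82] (1 swaps)
Pass 3: [4, 30, 33, 79, 82] (0 swaps)

After 3 passes: [4, 30, 33, 79, 82]


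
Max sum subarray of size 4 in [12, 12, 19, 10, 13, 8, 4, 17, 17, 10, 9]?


[0:4]: 53
[1:5]: 54
[2:6]: 50
[3:7]: 35
[4:8]: 42
[5:9]: 46
[6:10]: 48
[7:11]: 53

Max: 54 at [1:5]


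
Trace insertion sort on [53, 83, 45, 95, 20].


Initial: [53, 83, 45, 95, 20]
Insert 83: [53, 83, 45, 95, 20]
Insert 45: [45, 53, 83, 95, 20]
Insert 95: [45, 53, 83, 95, 20]
Insert 20: [20, 45, 53, 83, 95]

Sorted: [20, 45, 53, 83, 95]


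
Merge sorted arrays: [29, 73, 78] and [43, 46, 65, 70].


Take 29 from A
Take 43 from B
Take 46 from B
Take 65 from B
Take 70 from B

Merged: [29, 43, 46, 65, 70, 73, 78]


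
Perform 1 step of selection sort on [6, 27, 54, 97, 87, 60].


Initial: [6, 27, 54, 97, 87, 60]
Step 1: min=6 at 0
  Swap: [6, 27, 54, 97, 87, 60]

After 1 step: [6, 27, 54, 97, 87, 60]


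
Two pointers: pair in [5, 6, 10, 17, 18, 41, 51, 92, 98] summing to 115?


lo=0(5)+hi=8(98)=103
lo=1(6)+hi=8(98)=104
lo=2(10)+hi=8(98)=108
lo=3(17)+hi=8(98)=115

Yes: 17+98=115


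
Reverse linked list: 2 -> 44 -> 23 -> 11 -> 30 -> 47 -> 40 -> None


Step 1: curr=2, set curr.next=prev(None) | reversed so far: 2
Step 2: curr=44, set curr.next=prev(2) | reversed so far: 44 -> 2
Step 3: curr=23, set curr.next=prev(44) | reversed so far: 23 -> 44 -> 2
Step 4: curr=11, set curr.next=prev(23) | reversed so far: 11 -> 23 -> 44 -> 2
Step 5: curr=30, set curr.next=prev(11) | reversed so far: 30 -> 11 -> 23 -> 44 -> 2
Step 6: curr=47, set curr.next=prev(30) | reversed so far: 47 -> 30 -> 11 -> 23 -> 44 -> 2
Step 7: curr=40, set curr.next=prev(47) | reversed so far: 40 -> 47 -> 30 -> 11 -> 23 -> 44 -> 2

40 -> 47 -> 30 -> 11 -> 23 -> 44 -> 2 -> None


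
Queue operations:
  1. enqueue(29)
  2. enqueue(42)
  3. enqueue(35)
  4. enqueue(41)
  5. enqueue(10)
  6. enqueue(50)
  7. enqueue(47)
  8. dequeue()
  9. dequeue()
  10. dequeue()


enqueue(29) -> [29]
enqueue(42) -> [29, 42]
enqueue(35) -> [29, 42, 35]
enqueue(41) -> [29, 42, 35, 41]
enqueue(10) -> [29, 42, 35, 41, 10]
enqueue(50) -> [29, 42, 35, 41, 10, 50]
enqueue(47) -> [29, 42, 35, 41, 10, 50, 47]
dequeue()->29, [42, 35, 41, 10, 50, 47]
dequeue()->42, [35, 41, 10, 50, 47]
dequeue()->35, [41, 10, 50, 47]

Final queue: [41, 10, 50, 47]


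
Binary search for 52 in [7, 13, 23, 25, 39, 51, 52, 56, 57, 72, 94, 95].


Step 1: lo=0, hi=11, mid=5, val=51
Step 2: lo=6, hi=11, mid=8, val=57
Step 3: lo=6, hi=7, mid=6, val=52

Found at index 6


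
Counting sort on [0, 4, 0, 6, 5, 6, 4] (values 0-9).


Input: [0, 4, 0, 6, 5, 6, 4]
Counts: [2, 0, 0, 0, 2, 1, 2, 0, 0, 0]

Sorted: [0, 0, 4, 4, 5, 6, 6]


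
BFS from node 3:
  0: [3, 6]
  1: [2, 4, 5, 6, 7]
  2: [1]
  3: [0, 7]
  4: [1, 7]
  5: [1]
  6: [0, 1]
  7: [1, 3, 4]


Visit 3, enqueue [0, 7]
Visit 0, enqueue [6]
Visit 7, enqueue [1, 4]
Visit 6, enqueue []
Visit 1, enqueue [2, 5]
Visit 4, enqueue []
Visit 2, enqueue []
Visit 5, enqueue []

BFS order: [3, 0, 7, 6, 1, 4, 2, 5]


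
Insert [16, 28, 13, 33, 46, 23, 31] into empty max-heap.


Insert 16: [16]
Insert 28: [28, 16]
Insert 13: [28, 16, 13]
Insert 33: [33, 28, 13, 16]
Insert 46: [46, 33, 13, 16, 28]
Insert 23: [46, 33, 23, 16, 28, 13]
Insert 31: [46, 33, 31, 16, 28, 13, 23]

Final heap: [46, 33, 31, 16, 28, 13, 23]


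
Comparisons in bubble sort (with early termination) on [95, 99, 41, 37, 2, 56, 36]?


Algorithm: bubble sort (with early termination)
Input: [95, 99, 41, 37, 2, 56, 36]
Sorted: [2, 36, 37, 41, 56, 95, 99]

21


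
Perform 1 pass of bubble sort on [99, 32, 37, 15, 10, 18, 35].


Initial: [99, 32, 37, 15, 10, 18, 35]
Pass 1: [32, 37, 15, 10, 18, 35, 99] (6 swaps)

After 1 pass: [32, 37, 15, 10, 18, 35, 99]


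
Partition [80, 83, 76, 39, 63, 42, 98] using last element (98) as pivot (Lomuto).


Pivot: 98
  80 <= 98: advance i (no swap)
  83 <= 98: advance i (no swap)
  76 <= 98: advance i (no swap)
  39 <= 98: advance i (no swap)
  63 <= 98: advance i (no swap)
  42 <= 98: advance i (no swap)
Place pivot at 6: [80, 83, 76, 39, 63, 42, 98]

Partitioned: [80, 83, 76, 39, 63, 42, 98]


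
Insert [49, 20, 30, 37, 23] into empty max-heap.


Insert 49: [49]
Insert 20: [49, 20]
Insert 30: [49, 20, 30]
Insert 37: [49, 37, 30, 20]
Insert 23: [49, 37, 30, 20, 23]

Final heap: [49, 37, 30, 20, 23]


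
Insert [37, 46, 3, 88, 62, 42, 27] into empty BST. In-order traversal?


Insert 37: root
Insert 46: R from 37
Insert 3: L from 37
Insert 88: R from 37 -> R from 46
Insert 62: R from 37 -> R from 46 -> L from 88
Insert 42: R from 37 -> L from 46
Insert 27: L from 37 -> R from 3

In-order: [3, 27, 37, 42, 46, 62, 88]


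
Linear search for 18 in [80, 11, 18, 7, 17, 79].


i=0: 80!=18
i=1: 11!=18
i=2: 18==18 found!

Found at 2, 3 comps


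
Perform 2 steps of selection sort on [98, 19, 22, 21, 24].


Initial: [98, 19, 22, 21, 24]
Step 1: min=19 at 1
  Swap: [19, 98, 22, 21, 24]
Step 2: min=21 at 3
  Swap: [19, 21, 22, 98, 24]

After 2 steps: [19, 21, 22, 98, 24]


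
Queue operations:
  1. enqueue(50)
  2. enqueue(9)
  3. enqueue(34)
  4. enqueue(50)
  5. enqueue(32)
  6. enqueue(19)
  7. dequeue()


enqueue(50) -> [50]
enqueue(9) -> [50, 9]
enqueue(34) -> [50, 9, 34]
enqueue(50) -> [50, 9, 34, 50]
enqueue(32) -> [50, 9, 34, 50, 32]
enqueue(19) -> [50, 9, 34, 50, 32, 19]
dequeue()->50, [9, 34, 50, 32, 19]

Final queue: [9, 34, 50, 32, 19]


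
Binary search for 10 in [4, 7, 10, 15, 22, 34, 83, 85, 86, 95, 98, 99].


Step 1: lo=0, hi=11, mid=5, val=34
Step 2: lo=0, hi=4, mid=2, val=10

Found at index 2


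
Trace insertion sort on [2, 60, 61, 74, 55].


Initial: [2, 60, 61, 74, 55]
Insert 60: [2, 60, 61, 74, 55]
Insert 61: [2, 60, 61, 74, 55]
Insert 74: [2, 60, 61, 74, 55]
Insert 55: [2, 55, 60, 61, 74]

Sorted: [2, 55, 60, 61, 74]


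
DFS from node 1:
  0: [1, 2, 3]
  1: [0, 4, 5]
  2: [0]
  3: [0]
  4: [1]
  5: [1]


Visit 1, push [5, 4, 0]
Visit 0, push [3, 2]
Visit 2, push []
Visit 3, push []
Visit 4, push []
Visit 5, push []

DFS order: [1, 0, 2, 3, 4, 5]


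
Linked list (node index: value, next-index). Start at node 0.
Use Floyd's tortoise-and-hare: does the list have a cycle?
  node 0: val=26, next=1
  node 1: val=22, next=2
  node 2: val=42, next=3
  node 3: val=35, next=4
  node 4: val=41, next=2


Floyd's tortoise (slow, +1) and hare (fast, +2):
  init: slow=0, fast=0
  step 1: slow=1, fast=2
  step 2: slow=2, fast=4
  step 3: slow=3, fast=3
  slow == fast at node 3: cycle detected

Cycle: yes


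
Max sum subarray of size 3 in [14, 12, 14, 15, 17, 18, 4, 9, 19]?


[0:3]: 40
[1:4]: 41
[2:5]: 46
[3:6]: 50
[4:7]: 39
[5:8]: 31
[6:9]: 32

Max: 50 at [3:6]


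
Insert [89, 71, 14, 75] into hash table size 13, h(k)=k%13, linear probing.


Insert 89: h=11 -> slot 11
Insert 71: h=6 -> slot 6
Insert 14: h=1 -> slot 1
Insert 75: h=10 -> slot 10

Table: [None, 14, None, None, None, None, 71, None, None, None, 75, 89, None]


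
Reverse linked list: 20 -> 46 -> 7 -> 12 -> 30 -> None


Step 1: curr=20, set curr.next=prev(None) | reversed so far: 20
Step 2: curr=46, set curr.next=prev(20) | reversed so far: 46 -> 20
Step 3: curr=7, set curr.next=prev(46) | reversed so far: 7 -> 46 -> 20
Step 4: curr=12, set curr.next=prev(7) | reversed so far: 12 -> 7 -> 46 -> 20
Step 5: curr=30, set curr.next=prev(12) | reversed so far: 30 -> 12 -> 7 -> 46 -> 20

30 -> 12 -> 7 -> 46 -> 20 -> None


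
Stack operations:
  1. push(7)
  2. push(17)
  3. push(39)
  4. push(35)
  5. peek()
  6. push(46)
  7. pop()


push(7) -> [7]
push(17) -> [7, 17]
push(39) -> [7, 17, 39]
push(35) -> [7, 17, 39, 35]
peek()->35
push(46) -> [7, 17, 39, 35, 46]
pop()->46, [7, 17, 39, 35]

Final stack: [7, 17, 39, 35]


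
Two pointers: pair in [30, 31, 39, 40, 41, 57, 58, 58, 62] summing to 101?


lo=0(30)+hi=8(62)=92
lo=1(31)+hi=8(62)=93
lo=2(39)+hi=8(62)=101

Yes: 39+62=101


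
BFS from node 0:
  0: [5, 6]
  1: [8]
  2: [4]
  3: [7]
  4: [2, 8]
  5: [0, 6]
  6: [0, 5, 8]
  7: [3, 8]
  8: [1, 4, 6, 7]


Visit 0, enqueue [5, 6]
Visit 5, enqueue []
Visit 6, enqueue [8]
Visit 8, enqueue [1, 4, 7]
Visit 1, enqueue []
Visit 4, enqueue [2]
Visit 7, enqueue [3]
Visit 2, enqueue []
Visit 3, enqueue []

BFS order: [0, 5, 6, 8, 1, 4, 7, 2, 3]


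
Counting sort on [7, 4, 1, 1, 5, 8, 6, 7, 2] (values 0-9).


Input: [7, 4, 1, 1, 5, 8, 6, 7, 2]
Counts: [0, 2, 1, 0, 1, 1, 1, 2, 1, 0]

Sorted: [1, 1, 2, 4, 5, 6, 7, 7, 8]


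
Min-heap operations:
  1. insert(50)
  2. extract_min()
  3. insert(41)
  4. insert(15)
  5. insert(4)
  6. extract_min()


insert(50) -> [50]
extract_min()->50, []
insert(41) -> [41]
insert(15) -> [15, 41]
insert(4) -> [4, 41, 15]
extract_min()->4, [15, 41]

Final heap: [15, 41]


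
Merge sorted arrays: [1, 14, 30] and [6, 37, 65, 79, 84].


Take 1 from A
Take 6 from B
Take 14 from A
Take 30 from A

Merged: [1, 6, 14, 30, 37, 65, 79, 84]


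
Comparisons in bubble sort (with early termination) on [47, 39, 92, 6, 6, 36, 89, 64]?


Algorithm: bubble sort (with early termination)
Input: [47, 39, 92, 6, 6, 36, 89, 64]
Sorted: [6, 6, 36, 39, 47, 64, 89, 92]

22


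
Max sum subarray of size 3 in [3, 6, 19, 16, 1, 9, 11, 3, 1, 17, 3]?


[0:3]: 28
[1:4]: 41
[2:5]: 36
[3:6]: 26
[4:7]: 21
[5:8]: 23
[6:9]: 15
[7:10]: 21
[8:11]: 21

Max: 41 at [1:4]


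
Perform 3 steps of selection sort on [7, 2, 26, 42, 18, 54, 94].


Initial: [7, 2, 26, 42, 18, 54, 94]
Step 1: min=2 at 1
  Swap: [2, 7, 26, 42, 18, 54, 94]
Step 2: min=7 at 1
  Swap: [2, 7, 26, 42, 18, 54, 94]
Step 3: min=18 at 4
  Swap: [2, 7, 18, 42, 26, 54, 94]

After 3 steps: [2, 7, 18, 42, 26, 54, 94]


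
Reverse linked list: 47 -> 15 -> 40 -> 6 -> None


Step 1: curr=47, set curr.next=prev(None) | reversed so far: 47
Step 2: curr=15, set curr.next=prev(47) | reversed so far: 15 -> 47
Step 3: curr=40, set curr.next=prev(15) | reversed so far: 40 -> 15 -> 47
Step 4: curr=6, set curr.next=prev(40) | reversed so far: 6 -> 40 -> 15 -> 47

6 -> 40 -> 15 -> 47 -> None


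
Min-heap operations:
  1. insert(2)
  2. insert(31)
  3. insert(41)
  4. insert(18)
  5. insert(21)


insert(2) -> [2]
insert(31) -> [2, 31]
insert(41) -> [2, 31, 41]
insert(18) -> [2, 18, 41, 31]
insert(21) -> [2, 18, 41, 31, 21]

Final heap: [2, 18, 41, 31, 21]


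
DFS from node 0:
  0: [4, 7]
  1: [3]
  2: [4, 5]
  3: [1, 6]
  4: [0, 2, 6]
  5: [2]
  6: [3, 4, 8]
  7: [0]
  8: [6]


Visit 0, push [7, 4]
Visit 4, push [6, 2]
Visit 2, push [5]
Visit 5, push []
Visit 6, push [8, 3]
Visit 3, push [1]
Visit 1, push []
Visit 8, push []
Visit 7, push []

DFS order: [0, 4, 2, 5, 6, 3, 1, 8, 7]


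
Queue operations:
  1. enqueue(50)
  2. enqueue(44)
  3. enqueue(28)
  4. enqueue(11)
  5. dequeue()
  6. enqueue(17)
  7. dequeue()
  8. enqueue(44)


enqueue(50) -> [50]
enqueue(44) -> [50, 44]
enqueue(28) -> [50, 44, 28]
enqueue(11) -> [50, 44, 28, 11]
dequeue()->50, [44, 28, 11]
enqueue(17) -> [44, 28, 11, 17]
dequeue()->44, [28, 11, 17]
enqueue(44) -> [28, 11, 17, 44]

Final queue: [28, 11, 17, 44]


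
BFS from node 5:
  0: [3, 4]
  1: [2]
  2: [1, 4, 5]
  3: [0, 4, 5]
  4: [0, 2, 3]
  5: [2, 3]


Visit 5, enqueue [2, 3]
Visit 2, enqueue [1, 4]
Visit 3, enqueue [0]
Visit 1, enqueue []
Visit 4, enqueue []
Visit 0, enqueue []

BFS order: [5, 2, 3, 1, 4, 0]


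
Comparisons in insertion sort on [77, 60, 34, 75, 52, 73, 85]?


Algorithm: insertion sort
Input: [77, 60, 34, 75, 52, 73, 85]
Sorted: [34, 52, 60, 73, 75, 77, 85]

13


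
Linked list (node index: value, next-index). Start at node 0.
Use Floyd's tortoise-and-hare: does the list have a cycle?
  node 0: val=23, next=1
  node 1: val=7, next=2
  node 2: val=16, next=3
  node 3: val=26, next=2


Floyd's tortoise (slow, +1) and hare (fast, +2):
  init: slow=0, fast=0
  step 1: slow=1, fast=2
  step 2: slow=2, fast=2
  slow == fast at node 2: cycle detected

Cycle: yes


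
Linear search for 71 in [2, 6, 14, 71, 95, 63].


i=0: 2!=71
i=1: 6!=71
i=2: 14!=71
i=3: 71==71 found!

Found at 3, 4 comps


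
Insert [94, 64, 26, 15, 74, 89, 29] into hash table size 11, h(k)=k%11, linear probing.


Insert 94: h=6 -> slot 6
Insert 64: h=9 -> slot 9
Insert 26: h=4 -> slot 4
Insert 15: h=4, 1 probes -> slot 5
Insert 74: h=8 -> slot 8
Insert 89: h=1 -> slot 1
Insert 29: h=7 -> slot 7

Table: [None, 89, None, None, 26, 15, 94, 29, 74, 64, None]


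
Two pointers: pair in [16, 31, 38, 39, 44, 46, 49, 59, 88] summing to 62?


lo=0(16)+hi=8(88)=104
lo=0(16)+hi=7(59)=75
lo=0(16)+hi=6(49)=65
lo=0(16)+hi=5(46)=62

Yes: 16+46=62


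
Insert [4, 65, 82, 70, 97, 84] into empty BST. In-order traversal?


Insert 4: root
Insert 65: R from 4
Insert 82: R from 4 -> R from 65
Insert 70: R from 4 -> R from 65 -> L from 82
Insert 97: R from 4 -> R from 65 -> R from 82
Insert 84: R from 4 -> R from 65 -> R from 82 -> L from 97

In-order: [4, 65, 70, 82, 84, 97]


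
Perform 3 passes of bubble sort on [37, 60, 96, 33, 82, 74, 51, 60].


Initial: [37, 60, 96, 33, 82, 74, 51, 60]
Pass 1: [37, 60, 33, 82, 74, 51, 60, 96] (5 swaps)
Pass 2: [37, 33, 60, 74, 51, 60, 82, 96] (4 swaps)
Pass 3: [33, 37, 60, 51, 60, 74, 82, 96] (3 swaps)

After 3 passes: [33, 37, 60, 51, 60, 74, 82, 96]


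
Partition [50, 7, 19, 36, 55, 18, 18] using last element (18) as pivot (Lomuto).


Pivot: 18
  7 <= 18: swap -> [7, 50, 19, 36, 55, 18, 18]
  18 <= 18: swap -> [7, 18, 19, 36, 55, 50, 18]
Place pivot at 2: [7, 18, 18, 36, 55, 50, 19]

Partitioned: [7, 18, 18, 36, 55, 50, 19]


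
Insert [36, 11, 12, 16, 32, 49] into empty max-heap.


Insert 36: [36]
Insert 11: [36, 11]
Insert 12: [36, 11, 12]
Insert 16: [36, 16, 12, 11]
Insert 32: [36, 32, 12, 11, 16]
Insert 49: [49, 32, 36, 11, 16, 12]

Final heap: [49, 32, 36, 11, 16, 12]


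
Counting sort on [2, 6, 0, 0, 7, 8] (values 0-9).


Input: [2, 6, 0, 0, 7, 8]
Counts: [2, 0, 1, 0, 0, 0, 1, 1, 1, 0]

Sorted: [0, 0, 2, 6, 7, 8]


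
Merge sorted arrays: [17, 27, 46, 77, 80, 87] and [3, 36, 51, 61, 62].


Take 3 from B
Take 17 from A
Take 27 from A
Take 36 from B
Take 46 from A
Take 51 from B
Take 61 from B
Take 62 from B

Merged: [3, 17, 27, 36, 46, 51, 61, 62, 77, 80, 87]


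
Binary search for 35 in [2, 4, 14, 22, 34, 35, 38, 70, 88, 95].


Step 1: lo=0, hi=9, mid=4, val=34
Step 2: lo=5, hi=9, mid=7, val=70
Step 3: lo=5, hi=6, mid=5, val=35

Found at index 5


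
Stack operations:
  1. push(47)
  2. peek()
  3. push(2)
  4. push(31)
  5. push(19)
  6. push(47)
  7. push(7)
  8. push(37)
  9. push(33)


push(47) -> [47]
peek()->47
push(2) -> [47, 2]
push(31) -> [47, 2, 31]
push(19) -> [47, 2, 31, 19]
push(47) -> [47, 2, 31, 19, 47]
push(7) -> [47, 2, 31, 19, 47, 7]
push(37) -> [47, 2, 31, 19, 47, 7, 37]
push(33) -> [47, 2, 31, 19, 47, 7, 37, 33]

Final stack: [47, 2, 31, 19, 47, 7, 37, 33]


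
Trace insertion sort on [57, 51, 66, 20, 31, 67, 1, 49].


Initial: [57, 51, 66, 20, 31, 67, 1, 49]
Insert 51: [51, 57, 66, 20, 31, 67, 1, 49]
Insert 66: [51, 57, 66, 20, 31, 67, 1, 49]
Insert 20: [20, 51, 57, 66, 31, 67, 1, 49]
Insert 31: [20, 31, 51, 57, 66, 67, 1, 49]
Insert 67: [20, 31, 51, 57, 66, 67, 1, 49]
Insert 1: [1, 20, 31, 51, 57, 66, 67, 49]
Insert 49: [1, 20, 31, 49, 51, 57, 66, 67]

Sorted: [1, 20, 31, 49, 51, 57, 66, 67]


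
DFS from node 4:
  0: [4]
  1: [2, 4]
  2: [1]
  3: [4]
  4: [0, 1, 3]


Visit 4, push [3, 1, 0]
Visit 0, push []
Visit 1, push [2]
Visit 2, push []
Visit 3, push []

DFS order: [4, 0, 1, 2, 3]


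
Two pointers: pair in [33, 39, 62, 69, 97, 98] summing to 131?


lo=0(33)+hi=5(98)=131

Yes: 33+98=131


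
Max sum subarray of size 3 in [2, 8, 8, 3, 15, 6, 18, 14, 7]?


[0:3]: 18
[1:4]: 19
[2:5]: 26
[3:6]: 24
[4:7]: 39
[5:8]: 38
[6:9]: 39

Max: 39 at [4:7]


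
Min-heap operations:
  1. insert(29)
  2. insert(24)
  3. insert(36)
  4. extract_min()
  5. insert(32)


insert(29) -> [29]
insert(24) -> [24, 29]
insert(36) -> [24, 29, 36]
extract_min()->24, [29, 36]
insert(32) -> [29, 36, 32]

Final heap: [29, 36, 32]


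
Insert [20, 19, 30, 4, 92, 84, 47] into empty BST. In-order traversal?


Insert 20: root
Insert 19: L from 20
Insert 30: R from 20
Insert 4: L from 20 -> L from 19
Insert 92: R from 20 -> R from 30
Insert 84: R from 20 -> R from 30 -> L from 92
Insert 47: R from 20 -> R from 30 -> L from 92 -> L from 84

In-order: [4, 19, 20, 30, 47, 84, 92]


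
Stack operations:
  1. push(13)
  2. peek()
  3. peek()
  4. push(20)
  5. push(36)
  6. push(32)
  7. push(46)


push(13) -> [13]
peek()->13
peek()->13
push(20) -> [13, 20]
push(36) -> [13, 20, 36]
push(32) -> [13, 20, 36, 32]
push(46) -> [13, 20, 36, 32, 46]

Final stack: [13, 20, 36, 32, 46]


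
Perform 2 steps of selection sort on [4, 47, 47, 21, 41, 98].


Initial: [4, 47, 47, 21, 41, 98]
Step 1: min=4 at 0
  Swap: [4, 47, 47, 21, 41, 98]
Step 2: min=21 at 3
  Swap: [4, 21, 47, 47, 41, 98]

After 2 steps: [4, 21, 47, 47, 41, 98]


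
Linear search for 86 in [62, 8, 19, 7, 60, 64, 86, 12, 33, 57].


i=0: 62!=86
i=1: 8!=86
i=2: 19!=86
i=3: 7!=86
i=4: 60!=86
i=5: 64!=86
i=6: 86==86 found!

Found at 6, 7 comps


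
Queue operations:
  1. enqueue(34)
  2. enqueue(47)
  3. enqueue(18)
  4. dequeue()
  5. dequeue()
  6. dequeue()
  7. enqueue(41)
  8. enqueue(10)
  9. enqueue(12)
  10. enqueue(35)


enqueue(34) -> [34]
enqueue(47) -> [34, 47]
enqueue(18) -> [34, 47, 18]
dequeue()->34, [47, 18]
dequeue()->47, [18]
dequeue()->18, []
enqueue(41) -> [41]
enqueue(10) -> [41, 10]
enqueue(12) -> [41, 10, 12]
enqueue(35) -> [41, 10, 12, 35]

Final queue: [41, 10, 12, 35]


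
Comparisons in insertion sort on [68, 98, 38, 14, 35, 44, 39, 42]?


Algorithm: insertion sort
Input: [68, 98, 38, 14, 35, 44, 39, 42]
Sorted: [14, 35, 38, 39, 42, 44, 68, 98]

21


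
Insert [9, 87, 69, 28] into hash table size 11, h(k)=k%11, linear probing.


Insert 9: h=9 -> slot 9
Insert 87: h=10 -> slot 10
Insert 69: h=3 -> slot 3
Insert 28: h=6 -> slot 6

Table: [None, None, None, 69, None, None, 28, None, None, 9, 87]


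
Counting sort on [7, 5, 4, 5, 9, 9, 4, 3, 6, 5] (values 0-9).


Input: [7, 5, 4, 5, 9, 9, 4, 3, 6, 5]
Counts: [0, 0, 0, 1, 2, 3, 1, 1, 0, 2]

Sorted: [3, 4, 4, 5, 5, 5, 6, 7, 9, 9]


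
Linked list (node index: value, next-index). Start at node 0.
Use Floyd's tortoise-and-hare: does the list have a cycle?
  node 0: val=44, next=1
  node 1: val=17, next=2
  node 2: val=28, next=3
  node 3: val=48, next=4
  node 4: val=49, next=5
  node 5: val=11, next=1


Floyd's tortoise (slow, +1) and hare (fast, +2):
  init: slow=0, fast=0
  step 1: slow=1, fast=2
  step 2: slow=2, fast=4
  step 3: slow=3, fast=1
  step 4: slow=4, fast=3
  step 5: slow=5, fast=5
  slow == fast at node 5: cycle detected

Cycle: yes


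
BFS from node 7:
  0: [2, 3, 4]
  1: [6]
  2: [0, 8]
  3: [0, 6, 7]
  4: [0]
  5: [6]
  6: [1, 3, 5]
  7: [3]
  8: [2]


Visit 7, enqueue [3]
Visit 3, enqueue [0, 6]
Visit 0, enqueue [2, 4]
Visit 6, enqueue [1, 5]
Visit 2, enqueue [8]
Visit 4, enqueue []
Visit 1, enqueue []
Visit 5, enqueue []
Visit 8, enqueue []

BFS order: [7, 3, 0, 6, 2, 4, 1, 5, 8]


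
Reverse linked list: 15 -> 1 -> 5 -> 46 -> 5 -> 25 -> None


Step 1: curr=15, set curr.next=prev(None) | reversed so far: 15
Step 2: curr=1, set curr.next=prev(15) | reversed so far: 1 -> 15
Step 3: curr=5, set curr.next=prev(1) | reversed so far: 5 -> 1 -> 15
Step 4: curr=46, set curr.next=prev(5) | reversed so far: 46 -> 5 -> 1 -> 15
Step 5: curr=5, set curr.next=prev(46) | reversed so far: 5 -> 46 -> 5 -> 1 -> 15
Step 6: curr=25, set curr.next=prev(5) | reversed so far: 25 -> 5 -> 46 -> 5 -> 1 -> 15

25 -> 5 -> 46 -> 5 -> 1 -> 15 -> None


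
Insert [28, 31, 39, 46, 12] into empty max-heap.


Insert 28: [28]
Insert 31: [31, 28]
Insert 39: [39, 28, 31]
Insert 46: [46, 39, 31, 28]
Insert 12: [46, 39, 31, 28, 12]

Final heap: [46, 39, 31, 28, 12]


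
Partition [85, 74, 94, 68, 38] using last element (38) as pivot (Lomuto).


Pivot: 38
Place pivot at 0: [38, 74, 94, 68, 85]

Partitioned: [38, 74, 94, 68, 85]


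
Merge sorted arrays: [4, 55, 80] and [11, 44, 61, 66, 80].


Take 4 from A
Take 11 from B
Take 44 from B
Take 55 from A
Take 61 from B
Take 66 from B
Take 80 from A

Merged: [4, 11, 44, 55, 61, 66, 80, 80]


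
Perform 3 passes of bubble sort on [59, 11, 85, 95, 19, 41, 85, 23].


Initial: [59, 11, 85, 95, 19, 41, 85, 23]
Pass 1: [11, 59, 85, 19, 41, 85, 23, 95] (5 swaps)
Pass 2: [11, 59, 19, 41, 85, 23, 85, 95] (3 swaps)
Pass 3: [11, 19, 41, 59, 23, 85, 85, 95] (3 swaps)

After 3 passes: [11, 19, 41, 59, 23, 85, 85, 95]


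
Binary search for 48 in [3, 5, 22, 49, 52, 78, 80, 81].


Step 1: lo=0, hi=7, mid=3, val=49
Step 2: lo=0, hi=2, mid=1, val=5
Step 3: lo=2, hi=2, mid=2, val=22

Not found


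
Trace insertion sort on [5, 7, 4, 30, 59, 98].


Initial: [5, 7, 4, 30, 59, 98]
Insert 7: [5, 7, 4, 30, 59, 98]
Insert 4: [4, 5, 7, 30, 59, 98]
Insert 30: [4, 5, 7, 30, 59, 98]
Insert 59: [4, 5, 7, 30, 59, 98]
Insert 98: [4, 5, 7, 30, 59, 98]

Sorted: [4, 5, 7, 30, 59, 98]


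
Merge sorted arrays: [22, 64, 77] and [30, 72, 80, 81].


Take 22 from A
Take 30 from B
Take 64 from A
Take 72 from B
Take 77 from A

Merged: [22, 30, 64, 72, 77, 80, 81]


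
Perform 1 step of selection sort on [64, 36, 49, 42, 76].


Initial: [64, 36, 49, 42, 76]
Step 1: min=36 at 1
  Swap: [36, 64, 49, 42, 76]

After 1 step: [36, 64, 49, 42, 76]


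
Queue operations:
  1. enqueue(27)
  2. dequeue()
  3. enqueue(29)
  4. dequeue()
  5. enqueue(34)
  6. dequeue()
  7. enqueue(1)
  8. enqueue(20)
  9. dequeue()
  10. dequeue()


enqueue(27) -> [27]
dequeue()->27, []
enqueue(29) -> [29]
dequeue()->29, []
enqueue(34) -> [34]
dequeue()->34, []
enqueue(1) -> [1]
enqueue(20) -> [1, 20]
dequeue()->1, [20]
dequeue()->20, []

Final queue: []


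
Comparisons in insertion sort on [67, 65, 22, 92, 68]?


Algorithm: insertion sort
Input: [67, 65, 22, 92, 68]
Sorted: [22, 65, 67, 68, 92]

6


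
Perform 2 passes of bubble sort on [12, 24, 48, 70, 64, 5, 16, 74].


Initial: [12, 24, 48, 70, 64, 5, 16, 74]
Pass 1: [12, 24, 48, 64, 5, 16, 70, 74] (3 swaps)
Pass 2: [12, 24, 48, 5, 16, 64, 70, 74] (2 swaps)

After 2 passes: [12, 24, 48, 5, 16, 64, 70, 74]


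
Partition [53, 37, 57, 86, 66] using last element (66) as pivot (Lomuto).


Pivot: 66
  53 <= 66: advance i (no swap)
  37 <= 66: advance i (no swap)
  57 <= 66: advance i (no swap)
Place pivot at 3: [53, 37, 57, 66, 86]

Partitioned: [53, 37, 57, 66, 86]


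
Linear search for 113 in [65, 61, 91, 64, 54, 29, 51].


i=0: 65!=113
i=1: 61!=113
i=2: 91!=113
i=3: 64!=113
i=4: 54!=113
i=5: 29!=113
i=6: 51!=113

Not found, 7 comps


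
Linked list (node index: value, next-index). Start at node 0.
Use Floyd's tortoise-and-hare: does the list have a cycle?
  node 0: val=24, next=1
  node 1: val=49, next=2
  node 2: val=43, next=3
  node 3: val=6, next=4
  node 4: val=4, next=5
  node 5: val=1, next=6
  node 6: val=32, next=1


Floyd's tortoise (slow, +1) and hare (fast, +2):
  init: slow=0, fast=0
  step 1: slow=1, fast=2
  step 2: slow=2, fast=4
  step 3: slow=3, fast=6
  step 4: slow=4, fast=2
  step 5: slow=5, fast=4
  step 6: slow=6, fast=6
  slow == fast at node 6: cycle detected

Cycle: yes


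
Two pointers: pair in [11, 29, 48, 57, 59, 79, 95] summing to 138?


lo=0(11)+hi=6(95)=106
lo=1(29)+hi=6(95)=124
lo=2(48)+hi=6(95)=143
lo=2(48)+hi=5(79)=127
lo=3(57)+hi=5(79)=136
lo=4(59)+hi=5(79)=138

Yes: 59+79=138


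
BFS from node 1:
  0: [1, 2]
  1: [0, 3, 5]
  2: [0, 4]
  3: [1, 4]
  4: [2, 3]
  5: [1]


Visit 1, enqueue [0, 3, 5]
Visit 0, enqueue [2]
Visit 3, enqueue [4]
Visit 5, enqueue []
Visit 2, enqueue []
Visit 4, enqueue []

BFS order: [1, 0, 3, 5, 2, 4]


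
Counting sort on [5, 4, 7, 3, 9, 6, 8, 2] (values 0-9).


Input: [5, 4, 7, 3, 9, 6, 8, 2]
Counts: [0, 0, 1, 1, 1, 1, 1, 1, 1, 1]

Sorted: [2, 3, 4, 5, 6, 7, 8, 9]


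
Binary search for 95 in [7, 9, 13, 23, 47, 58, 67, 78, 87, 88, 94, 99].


Step 1: lo=0, hi=11, mid=5, val=58
Step 2: lo=6, hi=11, mid=8, val=87
Step 3: lo=9, hi=11, mid=10, val=94
Step 4: lo=11, hi=11, mid=11, val=99

Not found


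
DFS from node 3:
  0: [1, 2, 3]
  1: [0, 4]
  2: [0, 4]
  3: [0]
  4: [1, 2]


Visit 3, push [0]
Visit 0, push [2, 1]
Visit 1, push [4]
Visit 4, push [2]
Visit 2, push []

DFS order: [3, 0, 1, 4, 2]


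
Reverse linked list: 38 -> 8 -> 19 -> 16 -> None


Step 1: curr=38, set curr.next=prev(None) | reversed so far: 38
Step 2: curr=8, set curr.next=prev(38) | reversed so far: 8 -> 38
Step 3: curr=19, set curr.next=prev(8) | reversed so far: 19 -> 8 -> 38
Step 4: curr=16, set curr.next=prev(19) | reversed so far: 16 -> 19 -> 8 -> 38

16 -> 19 -> 8 -> 38 -> None


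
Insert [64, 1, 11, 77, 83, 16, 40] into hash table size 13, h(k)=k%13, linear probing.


Insert 64: h=12 -> slot 12
Insert 1: h=1 -> slot 1
Insert 11: h=11 -> slot 11
Insert 77: h=12, 1 probes -> slot 0
Insert 83: h=5 -> slot 5
Insert 16: h=3 -> slot 3
Insert 40: h=1, 1 probes -> slot 2

Table: [77, 1, 40, 16, None, 83, None, None, None, None, None, 11, 64]


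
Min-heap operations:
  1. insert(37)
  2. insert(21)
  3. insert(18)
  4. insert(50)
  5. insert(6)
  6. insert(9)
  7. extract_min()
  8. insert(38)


insert(37) -> [37]
insert(21) -> [21, 37]
insert(18) -> [18, 37, 21]
insert(50) -> [18, 37, 21, 50]
insert(6) -> [6, 18, 21, 50, 37]
insert(9) -> [6, 18, 9, 50, 37, 21]
extract_min()->6, [9, 18, 21, 50, 37]
insert(38) -> [9, 18, 21, 50, 37, 38]

Final heap: [9, 18, 21, 50, 37, 38]


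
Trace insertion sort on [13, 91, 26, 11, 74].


Initial: [13, 91, 26, 11, 74]
Insert 91: [13, 91, 26, 11, 74]
Insert 26: [13, 26, 91, 11, 74]
Insert 11: [11, 13, 26, 91, 74]
Insert 74: [11, 13, 26, 74, 91]

Sorted: [11, 13, 26, 74, 91]


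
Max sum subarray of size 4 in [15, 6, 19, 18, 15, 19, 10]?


[0:4]: 58
[1:5]: 58
[2:6]: 71
[3:7]: 62

Max: 71 at [2:6]


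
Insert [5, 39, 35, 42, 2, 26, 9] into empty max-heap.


Insert 5: [5]
Insert 39: [39, 5]
Insert 35: [39, 5, 35]
Insert 42: [42, 39, 35, 5]
Insert 2: [42, 39, 35, 5, 2]
Insert 26: [42, 39, 35, 5, 2, 26]
Insert 9: [42, 39, 35, 5, 2, 26, 9]

Final heap: [42, 39, 35, 5, 2, 26, 9]


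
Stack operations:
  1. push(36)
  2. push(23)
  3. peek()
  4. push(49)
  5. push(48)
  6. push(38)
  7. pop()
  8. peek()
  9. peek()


push(36) -> [36]
push(23) -> [36, 23]
peek()->23
push(49) -> [36, 23, 49]
push(48) -> [36, 23, 49, 48]
push(38) -> [36, 23, 49, 48, 38]
pop()->38, [36, 23, 49, 48]
peek()->48
peek()->48

Final stack: [36, 23, 49, 48]


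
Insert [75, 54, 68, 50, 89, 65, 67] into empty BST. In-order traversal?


Insert 75: root
Insert 54: L from 75
Insert 68: L from 75 -> R from 54
Insert 50: L from 75 -> L from 54
Insert 89: R from 75
Insert 65: L from 75 -> R from 54 -> L from 68
Insert 67: L from 75 -> R from 54 -> L from 68 -> R from 65

In-order: [50, 54, 65, 67, 68, 75, 89]


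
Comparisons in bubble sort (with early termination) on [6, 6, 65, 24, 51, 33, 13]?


Algorithm: bubble sort (with early termination)
Input: [6, 6, 65, 24, 51, 33, 13]
Sorted: [6, 6, 13, 24, 33, 51, 65]

20


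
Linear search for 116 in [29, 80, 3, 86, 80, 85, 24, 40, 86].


i=0: 29!=116
i=1: 80!=116
i=2: 3!=116
i=3: 86!=116
i=4: 80!=116
i=5: 85!=116
i=6: 24!=116
i=7: 40!=116
i=8: 86!=116

Not found, 9 comps


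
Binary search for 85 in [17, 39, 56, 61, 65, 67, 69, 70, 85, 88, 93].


Step 1: lo=0, hi=10, mid=5, val=67
Step 2: lo=6, hi=10, mid=8, val=85

Found at index 8


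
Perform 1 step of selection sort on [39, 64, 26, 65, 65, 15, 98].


Initial: [39, 64, 26, 65, 65, 15, 98]
Step 1: min=15 at 5
  Swap: [15, 64, 26, 65, 65, 39, 98]

After 1 step: [15, 64, 26, 65, 65, 39, 98]


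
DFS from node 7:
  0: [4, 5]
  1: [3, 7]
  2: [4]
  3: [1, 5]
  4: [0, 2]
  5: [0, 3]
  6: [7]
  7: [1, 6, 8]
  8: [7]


Visit 7, push [8, 6, 1]
Visit 1, push [3]
Visit 3, push [5]
Visit 5, push [0]
Visit 0, push [4]
Visit 4, push [2]
Visit 2, push []
Visit 6, push []
Visit 8, push []

DFS order: [7, 1, 3, 5, 0, 4, 2, 6, 8]


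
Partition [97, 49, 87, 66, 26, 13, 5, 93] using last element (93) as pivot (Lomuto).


Pivot: 93
  49 <= 93: swap -> [49, 97, 87, 66, 26, 13, 5, 93]
  87 <= 93: swap -> [49, 87, 97, 66, 26, 13, 5, 93]
  66 <= 93: swap -> [49, 87, 66, 97, 26, 13, 5, 93]
  26 <= 93: swap -> [49, 87, 66, 26, 97, 13, 5, 93]
  13 <= 93: swap -> [49, 87, 66, 26, 13, 97, 5, 93]
  5 <= 93: swap -> [49, 87, 66, 26, 13, 5, 97, 93]
Place pivot at 6: [49, 87, 66, 26, 13, 5, 93, 97]

Partitioned: [49, 87, 66, 26, 13, 5, 93, 97]


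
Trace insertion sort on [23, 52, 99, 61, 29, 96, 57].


Initial: [23, 52, 99, 61, 29, 96, 57]
Insert 52: [23, 52, 99, 61, 29, 96, 57]
Insert 99: [23, 52, 99, 61, 29, 96, 57]
Insert 61: [23, 52, 61, 99, 29, 96, 57]
Insert 29: [23, 29, 52, 61, 99, 96, 57]
Insert 96: [23, 29, 52, 61, 96, 99, 57]
Insert 57: [23, 29, 52, 57, 61, 96, 99]

Sorted: [23, 29, 52, 57, 61, 96, 99]


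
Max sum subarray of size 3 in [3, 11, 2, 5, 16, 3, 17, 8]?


[0:3]: 16
[1:4]: 18
[2:5]: 23
[3:6]: 24
[4:7]: 36
[5:8]: 28

Max: 36 at [4:7]


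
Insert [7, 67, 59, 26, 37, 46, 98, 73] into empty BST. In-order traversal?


Insert 7: root
Insert 67: R from 7
Insert 59: R from 7 -> L from 67
Insert 26: R from 7 -> L from 67 -> L from 59
Insert 37: R from 7 -> L from 67 -> L from 59 -> R from 26
Insert 46: R from 7 -> L from 67 -> L from 59 -> R from 26 -> R from 37
Insert 98: R from 7 -> R from 67
Insert 73: R from 7 -> R from 67 -> L from 98

In-order: [7, 26, 37, 46, 59, 67, 73, 98]


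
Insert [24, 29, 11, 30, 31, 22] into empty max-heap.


Insert 24: [24]
Insert 29: [29, 24]
Insert 11: [29, 24, 11]
Insert 30: [30, 29, 11, 24]
Insert 31: [31, 30, 11, 24, 29]
Insert 22: [31, 30, 22, 24, 29, 11]

Final heap: [31, 30, 22, 24, 29, 11]


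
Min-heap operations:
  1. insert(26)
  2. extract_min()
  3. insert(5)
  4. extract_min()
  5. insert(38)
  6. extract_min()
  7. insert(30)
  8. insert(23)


insert(26) -> [26]
extract_min()->26, []
insert(5) -> [5]
extract_min()->5, []
insert(38) -> [38]
extract_min()->38, []
insert(30) -> [30]
insert(23) -> [23, 30]

Final heap: [23, 30]


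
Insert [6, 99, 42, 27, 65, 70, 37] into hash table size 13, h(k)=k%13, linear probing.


Insert 6: h=6 -> slot 6
Insert 99: h=8 -> slot 8
Insert 42: h=3 -> slot 3
Insert 27: h=1 -> slot 1
Insert 65: h=0 -> slot 0
Insert 70: h=5 -> slot 5
Insert 37: h=11 -> slot 11

Table: [65, 27, None, 42, None, 70, 6, None, 99, None, None, 37, None]


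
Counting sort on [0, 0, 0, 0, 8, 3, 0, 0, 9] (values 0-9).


Input: [0, 0, 0, 0, 8, 3, 0, 0, 9]
Counts: [6, 0, 0, 1, 0, 0, 0, 0, 1, 1]

Sorted: [0, 0, 0, 0, 0, 0, 3, 8, 9]


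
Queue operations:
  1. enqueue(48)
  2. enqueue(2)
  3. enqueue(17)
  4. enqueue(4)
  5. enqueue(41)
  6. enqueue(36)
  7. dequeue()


enqueue(48) -> [48]
enqueue(2) -> [48, 2]
enqueue(17) -> [48, 2, 17]
enqueue(4) -> [48, 2, 17, 4]
enqueue(41) -> [48, 2, 17, 4, 41]
enqueue(36) -> [48, 2, 17, 4, 41, 36]
dequeue()->48, [2, 17, 4, 41, 36]

Final queue: [2, 17, 4, 41, 36]


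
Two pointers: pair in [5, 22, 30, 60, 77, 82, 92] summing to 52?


lo=0(5)+hi=6(92)=97
lo=0(5)+hi=5(82)=87
lo=0(5)+hi=4(77)=82
lo=0(5)+hi=3(60)=65
lo=0(5)+hi=2(30)=35
lo=1(22)+hi=2(30)=52

Yes: 22+30=52


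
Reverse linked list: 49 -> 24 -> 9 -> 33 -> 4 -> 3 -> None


Step 1: curr=49, set curr.next=prev(None) | reversed so far: 49
Step 2: curr=24, set curr.next=prev(49) | reversed so far: 24 -> 49
Step 3: curr=9, set curr.next=prev(24) | reversed so far: 9 -> 24 -> 49
Step 4: curr=33, set curr.next=prev(9) | reversed so far: 33 -> 9 -> 24 -> 49
Step 5: curr=4, set curr.next=prev(33) | reversed so far: 4 -> 33 -> 9 -> 24 -> 49
Step 6: curr=3, set curr.next=prev(4) | reversed so far: 3 -> 4 -> 33 -> 9 -> 24 -> 49

3 -> 4 -> 33 -> 9 -> 24 -> 49 -> None


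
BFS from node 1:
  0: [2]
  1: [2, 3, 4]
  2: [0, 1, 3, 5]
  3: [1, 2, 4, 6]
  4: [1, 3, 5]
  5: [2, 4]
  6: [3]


Visit 1, enqueue [2, 3, 4]
Visit 2, enqueue [0, 5]
Visit 3, enqueue [6]
Visit 4, enqueue []
Visit 0, enqueue []
Visit 5, enqueue []
Visit 6, enqueue []

BFS order: [1, 2, 3, 4, 0, 5, 6]


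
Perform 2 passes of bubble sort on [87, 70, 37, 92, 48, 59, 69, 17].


Initial: [87, 70, 37, 92, 48, 59, 69, 17]
Pass 1: [70, 37, 87, 48, 59, 69, 17, 92] (6 swaps)
Pass 2: [37, 70, 48, 59, 69, 17, 87, 92] (5 swaps)

After 2 passes: [37, 70, 48, 59, 69, 17, 87, 92]


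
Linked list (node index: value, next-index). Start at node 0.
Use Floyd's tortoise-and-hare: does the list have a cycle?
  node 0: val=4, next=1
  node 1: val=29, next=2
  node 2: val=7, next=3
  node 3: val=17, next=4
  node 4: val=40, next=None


Floyd's tortoise (slow, +1) and hare (fast, +2):
  init: slow=0, fast=0
  step 1: slow=1, fast=2
  step 2: slow=2, fast=4
  step 3: fast -> None, no cycle

Cycle: no


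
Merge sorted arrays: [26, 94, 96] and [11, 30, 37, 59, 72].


Take 11 from B
Take 26 from A
Take 30 from B
Take 37 from B
Take 59 from B
Take 72 from B

Merged: [11, 26, 30, 37, 59, 72, 94, 96]


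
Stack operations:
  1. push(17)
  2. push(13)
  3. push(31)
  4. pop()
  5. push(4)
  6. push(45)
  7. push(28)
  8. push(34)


push(17) -> [17]
push(13) -> [17, 13]
push(31) -> [17, 13, 31]
pop()->31, [17, 13]
push(4) -> [17, 13, 4]
push(45) -> [17, 13, 4, 45]
push(28) -> [17, 13, 4, 45, 28]
push(34) -> [17, 13, 4, 45, 28, 34]

Final stack: [17, 13, 4, 45, 28, 34]


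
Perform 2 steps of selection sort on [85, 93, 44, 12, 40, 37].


Initial: [85, 93, 44, 12, 40, 37]
Step 1: min=12 at 3
  Swap: [12, 93, 44, 85, 40, 37]
Step 2: min=37 at 5
  Swap: [12, 37, 44, 85, 40, 93]

After 2 steps: [12, 37, 44, 85, 40, 93]


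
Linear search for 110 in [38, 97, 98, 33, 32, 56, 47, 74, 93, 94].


i=0: 38!=110
i=1: 97!=110
i=2: 98!=110
i=3: 33!=110
i=4: 32!=110
i=5: 56!=110
i=6: 47!=110
i=7: 74!=110
i=8: 93!=110
i=9: 94!=110

Not found, 10 comps


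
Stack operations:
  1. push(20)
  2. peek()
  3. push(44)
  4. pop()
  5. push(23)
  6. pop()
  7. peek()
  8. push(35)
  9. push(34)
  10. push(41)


push(20) -> [20]
peek()->20
push(44) -> [20, 44]
pop()->44, [20]
push(23) -> [20, 23]
pop()->23, [20]
peek()->20
push(35) -> [20, 35]
push(34) -> [20, 35, 34]
push(41) -> [20, 35, 34, 41]

Final stack: [20, 35, 34, 41]


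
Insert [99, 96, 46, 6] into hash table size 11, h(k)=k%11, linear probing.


Insert 99: h=0 -> slot 0
Insert 96: h=8 -> slot 8
Insert 46: h=2 -> slot 2
Insert 6: h=6 -> slot 6

Table: [99, None, 46, None, None, None, 6, None, 96, None, None]


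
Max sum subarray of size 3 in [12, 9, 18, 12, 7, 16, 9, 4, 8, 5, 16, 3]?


[0:3]: 39
[1:4]: 39
[2:5]: 37
[3:6]: 35
[4:7]: 32
[5:8]: 29
[6:9]: 21
[7:10]: 17
[8:11]: 29
[9:12]: 24

Max: 39 at [0:3]


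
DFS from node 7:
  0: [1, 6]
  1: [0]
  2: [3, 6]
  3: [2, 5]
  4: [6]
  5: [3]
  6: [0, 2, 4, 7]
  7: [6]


Visit 7, push [6]
Visit 6, push [4, 2, 0]
Visit 0, push [1]
Visit 1, push []
Visit 2, push [3]
Visit 3, push [5]
Visit 5, push []
Visit 4, push []

DFS order: [7, 6, 0, 1, 2, 3, 5, 4]


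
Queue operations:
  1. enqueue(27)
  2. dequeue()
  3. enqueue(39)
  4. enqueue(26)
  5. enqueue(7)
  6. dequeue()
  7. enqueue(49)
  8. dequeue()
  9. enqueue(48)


enqueue(27) -> [27]
dequeue()->27, []
enqueue(39) -> [39]
enqueue(26) -> [39, 26]
enqueue(7) -> [39, 26, 7]
dequeue()->39, [26, 7]
enqueue(49) -> [26, 7, 49]
dequeue()->26, [7, 49]
enqueue(48) -> [7, 49, 48]

Final queue: [7, 49, 48]
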